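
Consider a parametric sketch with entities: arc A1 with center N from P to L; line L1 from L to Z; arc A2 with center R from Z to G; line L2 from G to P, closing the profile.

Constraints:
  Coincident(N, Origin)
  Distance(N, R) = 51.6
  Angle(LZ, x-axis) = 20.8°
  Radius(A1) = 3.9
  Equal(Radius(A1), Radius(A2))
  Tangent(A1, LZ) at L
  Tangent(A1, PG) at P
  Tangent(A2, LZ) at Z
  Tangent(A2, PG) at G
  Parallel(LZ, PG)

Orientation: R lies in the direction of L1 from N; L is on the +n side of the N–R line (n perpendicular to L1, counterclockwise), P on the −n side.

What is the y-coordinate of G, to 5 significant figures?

14.678

The slot axis is L1's direction at 20.8°, so u = (cos 20.8°, sin 20.8°) = (0.93483, 0.35511) and n = (−sin 20.8°, cos 20.8°) = (-0.35511, 0.93483). N is at the origin and R lies 51.6 along u from N, so R = 51.6·u = (48.237, 18.324). Tangency of A1 to both parallel lines with radius 3.9 puts L and P at N ± 3.9·n: L = (-1.3849, 3.6458), P = (1.3849, -3.6458). Equal radii place Z and G the same way about R: Z = R + 3.9·n = (46.852, 21.969), G = R − 3.9·n = (49.622, 14.678). So G.y = 14.678.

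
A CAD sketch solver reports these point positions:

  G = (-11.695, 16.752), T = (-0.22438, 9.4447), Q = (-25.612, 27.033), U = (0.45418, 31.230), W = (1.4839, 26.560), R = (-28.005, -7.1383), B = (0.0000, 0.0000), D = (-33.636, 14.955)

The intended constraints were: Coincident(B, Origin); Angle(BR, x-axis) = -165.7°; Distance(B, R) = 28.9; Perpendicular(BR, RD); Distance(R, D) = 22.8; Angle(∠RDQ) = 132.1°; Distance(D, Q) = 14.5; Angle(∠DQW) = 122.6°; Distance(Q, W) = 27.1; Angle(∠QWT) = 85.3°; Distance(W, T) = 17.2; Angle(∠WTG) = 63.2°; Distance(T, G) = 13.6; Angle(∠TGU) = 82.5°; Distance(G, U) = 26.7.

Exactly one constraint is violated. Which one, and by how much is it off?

Distance(G, U) = 26.7 — off by 7.80.

B = (0.00, 0.00) ✓; BR at -165.7° ✓; |BR| = 28.90 ✓; ∠(BR, RD) = 90.00° ✓; |RD| = 22.80 ✓; ∠RDQ = 132.1° ✓; |DQ| = 14.50 ✓; ∠DQW = 122.6° ✓; |QW| = 27.10 ✓; ∠QWT = 85.30° ✓; |WT| = 17.20 ✓; ∠WTG = 63.20° ✓; |TG| = 13.60 ✓; ∠TGU = 82.50° ✓; |GU| = 18.90 ✗.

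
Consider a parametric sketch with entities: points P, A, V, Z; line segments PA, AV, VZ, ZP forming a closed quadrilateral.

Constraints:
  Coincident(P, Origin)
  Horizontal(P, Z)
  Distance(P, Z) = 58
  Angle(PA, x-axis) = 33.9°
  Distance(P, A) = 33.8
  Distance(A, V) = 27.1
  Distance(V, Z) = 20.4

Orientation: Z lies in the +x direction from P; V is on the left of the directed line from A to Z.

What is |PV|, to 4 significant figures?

58.70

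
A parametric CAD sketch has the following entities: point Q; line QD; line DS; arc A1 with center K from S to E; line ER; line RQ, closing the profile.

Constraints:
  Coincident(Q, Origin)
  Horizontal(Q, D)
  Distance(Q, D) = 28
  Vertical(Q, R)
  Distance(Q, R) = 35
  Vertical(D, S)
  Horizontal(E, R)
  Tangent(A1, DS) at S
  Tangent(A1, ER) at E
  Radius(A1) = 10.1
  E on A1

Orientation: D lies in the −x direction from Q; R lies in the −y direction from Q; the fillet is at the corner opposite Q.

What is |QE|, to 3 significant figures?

39.3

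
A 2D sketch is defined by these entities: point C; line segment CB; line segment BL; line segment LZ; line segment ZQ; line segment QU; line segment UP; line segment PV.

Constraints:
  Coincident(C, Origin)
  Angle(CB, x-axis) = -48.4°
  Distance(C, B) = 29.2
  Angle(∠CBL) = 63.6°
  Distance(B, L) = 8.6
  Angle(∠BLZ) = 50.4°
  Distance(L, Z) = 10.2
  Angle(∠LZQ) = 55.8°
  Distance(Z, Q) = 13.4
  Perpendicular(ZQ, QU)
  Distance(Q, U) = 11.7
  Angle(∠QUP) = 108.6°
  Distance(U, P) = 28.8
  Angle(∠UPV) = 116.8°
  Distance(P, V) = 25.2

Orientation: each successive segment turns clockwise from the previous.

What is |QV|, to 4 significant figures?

45.35

C is at the origin; CB runs at -48.4° with length 29.2, so B = (19.39, -21.84). ∠CBL = 63.6° gives BL at -164.8° from the x-axis; with |BL| = 8.6, L = (11.09, -24.09). ∠BLZ = 50.4° gives LZ at 65.60° from the x-axis; with |LZ| = 10.2, Z = (15.30, -14.80). ∠LZQ = 55.8° gives ZQ at -58.60° from the x-axis; with |ZQ| = 13.4, Q = (22.28, -26.24). ZQ is perpendicular to QU, so QU runs at -148.6°; with |QU| = 11.7, U = (12.30, -32.33). ∠QUP = 108.6° gives UP at 140.0° from the x-axis; with |UP| = 28.8, P = (-9.766, -13.82). ∠UPV = 116.8° gives PV at 76.80° from the x-axis; with |PV| = 25.2, V = (-4.011, 10.71). Then |QV| = |V − Q| = 45.35.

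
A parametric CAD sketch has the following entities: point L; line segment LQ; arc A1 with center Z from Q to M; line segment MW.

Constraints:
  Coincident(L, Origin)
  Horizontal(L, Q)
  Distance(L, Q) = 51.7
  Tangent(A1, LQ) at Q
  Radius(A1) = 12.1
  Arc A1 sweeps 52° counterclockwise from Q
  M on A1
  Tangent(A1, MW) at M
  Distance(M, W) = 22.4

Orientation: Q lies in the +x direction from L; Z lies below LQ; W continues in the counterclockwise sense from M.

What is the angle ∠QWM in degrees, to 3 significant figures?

8.29°

L is at the origin; L and Q share the same y with |LQ| = 51.7 and Q on the +x side, so Q = (51.7, 0.00). A1 meets LQ tangentially, so ZQ is at right angles to LQ, so Z = Q + (0, -12.1) = (51.7, -12.1). On A1, Q sits at bearing 90° from Z; a 52° counterclockwise sweep puts M at bearing 142°, so M = Z + 12.1·(cos 142°, sin 142°) = (42.2, -4.65). Since A1 is tangent to MW there, ZM ⟂ MW, so MW runs along (−sin 142°, cos 142°); with |MW| = 22.4, W = (28.4, -22.3). Then cos ∠QWM = WQ·WM / (|WQ||WM|), giving 8.29°.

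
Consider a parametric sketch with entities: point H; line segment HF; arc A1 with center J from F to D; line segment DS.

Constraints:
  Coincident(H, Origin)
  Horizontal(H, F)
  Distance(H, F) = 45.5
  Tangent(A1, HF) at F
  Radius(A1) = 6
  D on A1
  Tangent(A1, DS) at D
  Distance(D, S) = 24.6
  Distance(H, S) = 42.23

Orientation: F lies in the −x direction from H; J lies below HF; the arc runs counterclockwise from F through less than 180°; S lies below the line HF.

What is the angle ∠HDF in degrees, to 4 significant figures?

56.16°

Checks: |HF| = 45.50 ✓; |JD| = 6.000 ✓; ∠(JD, DS) = 90.00° ✓; |DS| = 24.60 ✓; |HS| = 42.23 ✓.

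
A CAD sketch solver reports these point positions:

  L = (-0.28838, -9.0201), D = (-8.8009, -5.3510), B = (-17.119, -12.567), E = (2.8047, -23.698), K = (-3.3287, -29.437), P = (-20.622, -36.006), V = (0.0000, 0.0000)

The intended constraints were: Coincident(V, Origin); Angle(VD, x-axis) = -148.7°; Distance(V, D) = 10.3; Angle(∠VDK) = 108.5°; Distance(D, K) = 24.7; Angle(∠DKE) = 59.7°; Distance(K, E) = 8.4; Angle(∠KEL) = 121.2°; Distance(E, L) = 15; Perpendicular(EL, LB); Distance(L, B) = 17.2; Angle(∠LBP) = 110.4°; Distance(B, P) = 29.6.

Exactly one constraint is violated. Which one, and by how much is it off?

Distance(B, P) = 29.6 — off by 5.90.

V = (0.00, 0.00) ✓; VD at -148.7° ✓; |VD| = 10.30 ✓; ∠VDK = 108.5° ✓; |DK| = 24.70 ✓; ∠DKE = 59.70° ✓; |KE| = 8.400 ✓; ∠KEL = 121.2° ✓; |EL| = 15.00 ✓; ∠(EL, LB) = 90.00° ✓; |LB| = 17.20 ✓; ∠LBP = 110.4° ✓; |BP| = 23.70 ✗.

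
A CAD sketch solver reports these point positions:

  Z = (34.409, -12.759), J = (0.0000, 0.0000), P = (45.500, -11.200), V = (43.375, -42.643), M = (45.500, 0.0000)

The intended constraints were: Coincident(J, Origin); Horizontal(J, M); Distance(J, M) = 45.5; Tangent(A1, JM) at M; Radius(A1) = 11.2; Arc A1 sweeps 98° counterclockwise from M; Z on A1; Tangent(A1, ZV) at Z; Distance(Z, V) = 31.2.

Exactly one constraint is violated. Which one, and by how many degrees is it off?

Tangent(A1, ZV) at Z — off by 8.70°.

J = (0.00, 0.00) ✓; J.y = 0.00, M.y = 0.00 ✓; |JM| = 45.50 ✓; ∠(PM, MJ) = 90.00° ✓; |PM| = 11.20 ✓; bearing(P→Z) − bearing(P→M) = 98.00° ✓; |PZ| = 11.20 ✓; ∠(PZ, ZV) = 81.30° ✗; |ZV| = 31.20 ✓.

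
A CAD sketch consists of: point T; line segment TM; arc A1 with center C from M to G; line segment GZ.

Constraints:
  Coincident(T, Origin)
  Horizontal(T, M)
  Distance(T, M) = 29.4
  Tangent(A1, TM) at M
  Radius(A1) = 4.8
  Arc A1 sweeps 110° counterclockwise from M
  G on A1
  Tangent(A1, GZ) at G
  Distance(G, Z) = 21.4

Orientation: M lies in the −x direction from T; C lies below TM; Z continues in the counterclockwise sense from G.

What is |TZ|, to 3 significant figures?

37.6

On A1, M sits at bearing 90° from C; a 110° counterclockwise sweep puts G at bearing 200°, so G = C + 4.8·(cos 200°, sin 200°) = (-33.9, -6.44). The tangent condition forces CG to be normal to GZ, so GZ runs along (−sin 200°, cos 200°); with |GZ| = 21.4, Z = (-26.6, -26.6). Then |TZ| = |Z − T| = 37.6.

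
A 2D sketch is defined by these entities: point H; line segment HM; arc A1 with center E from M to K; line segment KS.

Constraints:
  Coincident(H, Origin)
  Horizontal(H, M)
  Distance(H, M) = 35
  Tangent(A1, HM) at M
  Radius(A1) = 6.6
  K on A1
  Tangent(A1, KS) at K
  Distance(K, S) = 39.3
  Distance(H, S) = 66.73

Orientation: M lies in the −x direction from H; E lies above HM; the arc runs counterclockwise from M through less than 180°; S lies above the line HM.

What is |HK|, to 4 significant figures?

31.19

Checks: |EK| = 6.600 ✓; ∠(EK, KS) = 90.00° ✓; |KS| = 39.30 ✓; |HS| = 66.73 ✓.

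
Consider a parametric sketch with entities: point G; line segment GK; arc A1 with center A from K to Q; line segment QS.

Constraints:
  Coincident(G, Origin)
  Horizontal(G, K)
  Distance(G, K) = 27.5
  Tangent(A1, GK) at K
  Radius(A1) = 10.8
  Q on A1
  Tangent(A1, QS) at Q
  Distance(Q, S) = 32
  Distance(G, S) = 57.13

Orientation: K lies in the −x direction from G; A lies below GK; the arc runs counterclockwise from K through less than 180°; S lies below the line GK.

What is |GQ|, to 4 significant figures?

39.86

Checks: |AQ| = 10.80 ✓; ∠(AQ, QS) = 90.00° ✓; |QS| = 32.00 ✓; |GS| = 57.13 ✓.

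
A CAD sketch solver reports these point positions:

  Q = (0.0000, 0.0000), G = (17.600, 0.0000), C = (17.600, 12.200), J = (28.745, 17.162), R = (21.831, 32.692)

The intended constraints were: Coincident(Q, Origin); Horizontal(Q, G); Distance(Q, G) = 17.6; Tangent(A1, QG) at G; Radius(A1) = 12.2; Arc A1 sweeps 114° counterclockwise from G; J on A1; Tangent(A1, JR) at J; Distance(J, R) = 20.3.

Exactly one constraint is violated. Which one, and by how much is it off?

Distance(J, R) = 20.3 — off by 3.30.

Q = (0.00, 0.00) ✓; Q.y = 0.00, G.y = 0.00 ✓; |QG| = 17.60 ✓; ∠(CG, GQ) = 90.00° ✓; |CG| = 12.20 ✓; bearing(C→J) − bearing(C→G) = 114.0° ✓; |CJ| = 12.20 ✓; ∠(CJ, JR) = 90.00° ✓; |JR| = 17.00 ✗.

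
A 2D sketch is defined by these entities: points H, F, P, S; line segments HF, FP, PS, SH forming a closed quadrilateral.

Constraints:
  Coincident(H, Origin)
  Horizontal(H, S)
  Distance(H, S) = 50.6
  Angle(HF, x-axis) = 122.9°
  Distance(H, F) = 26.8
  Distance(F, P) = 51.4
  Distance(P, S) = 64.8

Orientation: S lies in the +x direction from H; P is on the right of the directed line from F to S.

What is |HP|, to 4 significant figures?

29.44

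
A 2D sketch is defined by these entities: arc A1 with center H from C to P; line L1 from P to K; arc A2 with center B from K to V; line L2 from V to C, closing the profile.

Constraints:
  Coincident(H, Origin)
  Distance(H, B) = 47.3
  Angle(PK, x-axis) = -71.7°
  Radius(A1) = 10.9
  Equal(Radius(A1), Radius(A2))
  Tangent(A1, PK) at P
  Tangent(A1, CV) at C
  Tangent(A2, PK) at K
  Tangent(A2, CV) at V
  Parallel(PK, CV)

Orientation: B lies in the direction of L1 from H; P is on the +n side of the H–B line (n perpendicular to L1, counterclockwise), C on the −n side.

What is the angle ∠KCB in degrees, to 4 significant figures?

11.77°

The slot axis is L1's direction at -71.7°, so u = (cos -71.7°, sin -71.7°) = (0.3140, -0.9494) and n = (−sin -71.7°, cos -71.7°) = (0.9494, 0.3140). H is at the origin and B lies 47.3 along u from H, so B = 47.3·u = (14.85, -44.91). Tangency of A1 to both parallel lines with radius 10.9 puts P and C at H ± 10.9·n: P = (10.35, 3.423), C = (-10.35, -3.423). Equal radii place K and V the same way about B: K = B + 10.9·n = (25.20, -41.49), V = B − 10.9·n = (4.503, -48.33). Then cos ∠KCB = CK·CB / (|CK||CB|), giving 11.77°.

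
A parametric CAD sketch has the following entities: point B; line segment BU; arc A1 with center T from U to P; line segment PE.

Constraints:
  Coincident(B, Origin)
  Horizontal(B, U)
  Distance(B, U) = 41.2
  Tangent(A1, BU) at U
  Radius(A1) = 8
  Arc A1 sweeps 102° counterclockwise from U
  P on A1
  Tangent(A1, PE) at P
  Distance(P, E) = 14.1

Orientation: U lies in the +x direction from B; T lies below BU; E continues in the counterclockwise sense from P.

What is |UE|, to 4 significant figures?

23.96

B is at the origin; B and U share the same y with |BU| = 41.2 and U on the +x side, so U = (41.20, 0.000). A1 meets BU tangentially, so TU is at right angles to BU, so T = U + (0, -8) = (41.20, -8.000). On A1, U sits at bearing 90° from T; a 102° counterclockwise sweep puts P at bearing 192°, so P = T + 8.0·(cos 192°, sin 192°) = (33.37, -9.663). Since A1 is tangent to PE there, TP ⟂ PE, so PE runs along (−sin 192°, cos 192°); with |PE| = 14.1, E = (36.31, -23.46). Then |UE| = |E − U| = 23.96.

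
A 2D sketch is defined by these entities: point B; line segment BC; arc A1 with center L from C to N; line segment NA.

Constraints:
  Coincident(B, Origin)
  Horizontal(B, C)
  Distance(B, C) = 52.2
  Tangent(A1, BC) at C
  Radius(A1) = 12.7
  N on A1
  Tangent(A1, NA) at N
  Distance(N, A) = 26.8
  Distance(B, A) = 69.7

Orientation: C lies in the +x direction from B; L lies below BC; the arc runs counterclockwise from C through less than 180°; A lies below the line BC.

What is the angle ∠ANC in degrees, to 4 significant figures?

119.1°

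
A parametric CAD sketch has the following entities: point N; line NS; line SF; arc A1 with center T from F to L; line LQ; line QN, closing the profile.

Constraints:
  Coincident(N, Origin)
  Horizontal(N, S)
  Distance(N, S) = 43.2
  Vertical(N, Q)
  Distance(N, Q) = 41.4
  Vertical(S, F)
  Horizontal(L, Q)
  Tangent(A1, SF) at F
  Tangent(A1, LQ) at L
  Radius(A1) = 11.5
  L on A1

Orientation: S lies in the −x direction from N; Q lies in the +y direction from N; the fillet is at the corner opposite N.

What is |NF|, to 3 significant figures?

52.5

N is at the origin; NS is horizontal with |NS| = 43.2 and S on the −x side, so S = (-43.2, 0.00). NQ is vertical with |NQ| = 41.4 and Q on the +y side, so Q = (0.00, 41.4). The virtual corner opposite N is at (-43.2, 41.4). Since A1 is tangent to SF there, TF ⟂ SF and since A1 is tangent to LQ there, TL ⟂ LQ, with radius 11.5, so the center T sits 11.5 in from both sides at T = (-31.7, 29.9). That places the tangent points at F = (-43.2, 29.9) on SF and L = (-31.7, 41.4) on LQ. Then |NF| = |F − N| = 52.5.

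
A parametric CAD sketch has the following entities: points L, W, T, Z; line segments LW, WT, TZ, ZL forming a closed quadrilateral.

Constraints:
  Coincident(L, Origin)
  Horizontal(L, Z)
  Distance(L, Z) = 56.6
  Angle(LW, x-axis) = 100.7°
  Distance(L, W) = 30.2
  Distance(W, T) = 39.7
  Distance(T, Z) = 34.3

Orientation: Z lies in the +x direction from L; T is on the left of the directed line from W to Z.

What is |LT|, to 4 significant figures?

42.54

L is at the origin; L and Z share the same y with |LZ| = 56.6 and Z in +x, so Z = (56.6, 0). LW runs at 100.7° with |LW| = 30.2, so W = (-5.607, 29.67). T is determined by |WT| = 39.7 and |TZ| = 34.3 together: it lies at the intersection of circle(W, 39.7) and circle(Z, 34.3). With |WZ| = 68.92, the foot of the radical line on WZ is 37.36 from W and the perpendicular offset is √(39.7² − 37.36²) = 13.43. Taking the left-of-WZ solution: T = (33.89, 25.71).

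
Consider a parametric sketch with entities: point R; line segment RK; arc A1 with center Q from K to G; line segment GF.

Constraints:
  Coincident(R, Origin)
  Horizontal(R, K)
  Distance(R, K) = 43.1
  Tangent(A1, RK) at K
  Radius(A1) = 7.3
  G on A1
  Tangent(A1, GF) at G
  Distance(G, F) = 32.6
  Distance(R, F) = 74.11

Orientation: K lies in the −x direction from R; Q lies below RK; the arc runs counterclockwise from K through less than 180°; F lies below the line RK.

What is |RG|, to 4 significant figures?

49.15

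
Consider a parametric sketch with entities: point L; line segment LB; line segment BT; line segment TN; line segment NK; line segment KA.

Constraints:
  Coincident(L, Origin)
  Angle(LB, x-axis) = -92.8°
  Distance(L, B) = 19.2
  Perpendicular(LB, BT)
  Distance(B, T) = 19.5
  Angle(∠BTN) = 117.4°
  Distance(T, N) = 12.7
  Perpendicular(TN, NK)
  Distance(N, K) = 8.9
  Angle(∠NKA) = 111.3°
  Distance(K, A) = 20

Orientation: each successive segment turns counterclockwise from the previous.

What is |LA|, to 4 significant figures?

17.20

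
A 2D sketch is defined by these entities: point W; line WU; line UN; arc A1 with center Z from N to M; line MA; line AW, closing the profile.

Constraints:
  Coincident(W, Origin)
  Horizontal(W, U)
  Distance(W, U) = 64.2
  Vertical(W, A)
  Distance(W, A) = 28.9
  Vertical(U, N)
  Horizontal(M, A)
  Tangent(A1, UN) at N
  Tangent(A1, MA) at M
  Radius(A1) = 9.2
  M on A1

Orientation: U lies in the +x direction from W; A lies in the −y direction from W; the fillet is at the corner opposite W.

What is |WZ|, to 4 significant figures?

58.42

WA is vertical with |WA| = 28.9 and A on the −y side, so A = (0.000, -28.90). The virtual corner opposite W is at (64.20, -28.90). A1 meets UN tangentially, so ZN is at right angles to UN and the tangent condition forces ZM to be normal to MA, with radius 9.2, so the center Z sits 9.2 in from both sides at Z = (55.00, -19.70). Then |WZ| = |Z − W| = 58.42.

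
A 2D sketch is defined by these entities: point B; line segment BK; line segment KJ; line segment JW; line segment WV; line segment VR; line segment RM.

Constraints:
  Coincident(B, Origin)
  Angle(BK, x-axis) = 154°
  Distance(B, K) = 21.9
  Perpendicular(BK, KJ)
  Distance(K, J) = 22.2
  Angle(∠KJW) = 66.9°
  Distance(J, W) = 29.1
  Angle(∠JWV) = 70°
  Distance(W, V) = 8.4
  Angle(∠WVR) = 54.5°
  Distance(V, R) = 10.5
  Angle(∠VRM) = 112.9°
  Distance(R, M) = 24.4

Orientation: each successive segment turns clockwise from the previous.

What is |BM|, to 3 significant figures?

33.5

∠WVR = 54.5° gives VR at 75.4° from the x-axis; with |VR| = 10.5, R = (3.90, 14.7). ∠VRM = 112.9° gives RM at 8.30° from the x-axis; with |RM| = 24.4, M = (28.0, 18.2). Then |BM| = |M − B| = 33.5.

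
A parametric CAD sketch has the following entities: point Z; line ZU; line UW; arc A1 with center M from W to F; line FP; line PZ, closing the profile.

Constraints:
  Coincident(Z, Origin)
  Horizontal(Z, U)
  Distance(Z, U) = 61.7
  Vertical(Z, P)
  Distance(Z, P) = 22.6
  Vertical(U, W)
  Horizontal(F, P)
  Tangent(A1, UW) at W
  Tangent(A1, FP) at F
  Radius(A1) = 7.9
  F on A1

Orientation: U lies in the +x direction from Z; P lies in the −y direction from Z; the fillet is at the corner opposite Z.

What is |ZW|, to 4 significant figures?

63.43

The virtual corner opposite Z is at (61.70, -22.60). A1 meets UW tangentially, so MW is at right angles to UW and the tangent condition forces MF to be normal to FP, with radius 7.9, so the center M sits 7.9 in from both sides at M = (53.80, -14.70). That places the tangent points at W = (61.70, -14.70) on UW and F = (53.80, -22.60) on FP. Then |ZW| = |W − Z| = 63.43.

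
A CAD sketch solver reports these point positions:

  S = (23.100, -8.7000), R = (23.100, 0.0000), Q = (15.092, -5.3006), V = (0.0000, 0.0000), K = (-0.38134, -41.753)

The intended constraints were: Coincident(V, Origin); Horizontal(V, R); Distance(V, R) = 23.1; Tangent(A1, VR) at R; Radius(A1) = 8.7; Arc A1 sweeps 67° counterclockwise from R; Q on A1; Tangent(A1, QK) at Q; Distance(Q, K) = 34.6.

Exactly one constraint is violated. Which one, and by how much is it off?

Distance(Q, K) = 34.6 — off by 5.00.

V = (0.00, 0.00) ✓; V.y = 0.00, R.y = 0.00 ✓; |VR| = 23.10 ✓; ∠(SR, RV) = 90.00° ✓; |SR| = 8.700 ✓; bearing(S→Q) − bearing(S→R) = 67.00° ✓; |SQ| = 8.700 ✓; ∠(SQ, QK) = 90.00° ✓; |QK| = 39.60 ✗.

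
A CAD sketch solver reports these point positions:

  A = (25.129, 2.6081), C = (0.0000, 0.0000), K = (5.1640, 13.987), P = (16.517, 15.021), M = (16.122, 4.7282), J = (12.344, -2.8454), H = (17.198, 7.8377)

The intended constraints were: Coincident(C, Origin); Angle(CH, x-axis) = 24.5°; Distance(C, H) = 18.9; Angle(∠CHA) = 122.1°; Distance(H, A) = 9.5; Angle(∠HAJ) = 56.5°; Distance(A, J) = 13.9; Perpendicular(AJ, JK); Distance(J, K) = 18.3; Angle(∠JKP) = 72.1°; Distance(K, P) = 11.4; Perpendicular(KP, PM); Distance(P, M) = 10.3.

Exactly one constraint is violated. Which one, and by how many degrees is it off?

Perpendicular(KP, PM) — off by 7.40°.

C = (0.00, 0.00) ✓; CH at 24.50° ✓; |CH| = 18.90 ✓; ∠CHA = 122.1° ✓; |HA| = 9.500 ✓; ∠HAJ = 56.50° ✓; |AJ| = 13.90 ✓; ∠(AJ, JK) = 90.00° ✓; |JK| = 18.30 ✓; ∠JKP = 72.10° ✓; |KP| = 11.40 ✓; ∠(KP, PM) = 97.40° ✗; |PM| = 10.30 ✓.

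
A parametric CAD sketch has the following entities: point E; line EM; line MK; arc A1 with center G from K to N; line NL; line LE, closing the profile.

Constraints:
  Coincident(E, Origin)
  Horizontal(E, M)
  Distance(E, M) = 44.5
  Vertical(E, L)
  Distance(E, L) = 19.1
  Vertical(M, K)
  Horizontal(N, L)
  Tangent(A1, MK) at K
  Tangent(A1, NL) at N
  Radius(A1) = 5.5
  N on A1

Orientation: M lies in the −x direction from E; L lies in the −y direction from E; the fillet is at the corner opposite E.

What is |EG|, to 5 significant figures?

41.303

E and L share the same x with |EL| = 19.1 and L on the −y side, so L = (0.0000, -19.100). The virtual corner opposite E is at (-44.500, -19.100). The tangent condition forces GK to be normal to MK and since A1 is tangent to NL there, GN ⟂ NL, with radius 5.5, so the center G sits 5.5 in from both sides at G = (-39.000, -13.600). Then |EG| = |G − E| = 41.303.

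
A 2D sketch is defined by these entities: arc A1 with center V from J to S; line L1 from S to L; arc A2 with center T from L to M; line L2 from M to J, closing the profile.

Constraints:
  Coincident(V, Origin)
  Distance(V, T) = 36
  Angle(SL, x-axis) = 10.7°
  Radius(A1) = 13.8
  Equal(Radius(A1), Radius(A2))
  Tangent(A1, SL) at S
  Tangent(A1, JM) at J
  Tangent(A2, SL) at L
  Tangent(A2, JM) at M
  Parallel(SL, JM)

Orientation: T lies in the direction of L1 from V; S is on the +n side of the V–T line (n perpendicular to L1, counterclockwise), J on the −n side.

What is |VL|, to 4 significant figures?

38.55

Tangency of A1 to both parallel lines with radius 13.8 puts S and J at V ± 13.8·n: S = (-2.562, 13.56), J = (2.562, -13.56). Equal radii place L and M the same way about T: L = T + 13.8·n = (32.81, 20.24), M = T − 13.8·n = (37.94, -6.876). Then |VL| = |L − V| = 38.55.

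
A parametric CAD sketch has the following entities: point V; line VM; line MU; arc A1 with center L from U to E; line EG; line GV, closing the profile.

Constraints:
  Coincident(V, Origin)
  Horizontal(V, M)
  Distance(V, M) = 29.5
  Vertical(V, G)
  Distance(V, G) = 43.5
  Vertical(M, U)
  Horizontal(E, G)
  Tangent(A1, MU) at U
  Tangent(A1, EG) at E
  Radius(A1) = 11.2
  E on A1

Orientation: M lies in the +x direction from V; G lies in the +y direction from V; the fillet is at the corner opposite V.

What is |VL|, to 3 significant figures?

37.1

V and G share the same x with |VG| = 43.5 and G on the +y side, so G = (0.00, 43.5). The virtual corner opposite V is at (29.5, 43.5). Tangency of A1 to MU means the radius LU is perpendicular to MU and tangency of A1 to EG means the radius LE is perpendicular to EG, with radius 11.2, so the center L sits 11.2 in from both sides at L = (18.3, 32.3). Then |VL| = |L − V| = 37.1.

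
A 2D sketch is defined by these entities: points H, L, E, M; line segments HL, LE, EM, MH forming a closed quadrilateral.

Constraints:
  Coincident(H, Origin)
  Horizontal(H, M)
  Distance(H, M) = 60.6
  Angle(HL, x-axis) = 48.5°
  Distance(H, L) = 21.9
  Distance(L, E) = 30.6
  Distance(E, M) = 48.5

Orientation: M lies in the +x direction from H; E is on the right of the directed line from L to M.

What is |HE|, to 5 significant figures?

20.097

Checks: |LE| = 30.60 ✓; |EM| = 48.50 ✓.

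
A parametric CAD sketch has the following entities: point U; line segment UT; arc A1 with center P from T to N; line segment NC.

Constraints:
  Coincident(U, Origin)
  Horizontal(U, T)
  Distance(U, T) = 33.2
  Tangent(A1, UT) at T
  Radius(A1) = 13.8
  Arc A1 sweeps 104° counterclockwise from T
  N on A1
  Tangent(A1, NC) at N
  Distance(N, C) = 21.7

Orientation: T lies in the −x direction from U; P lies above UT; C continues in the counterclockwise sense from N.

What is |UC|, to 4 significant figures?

45.68

U is at the origin; U and T share the same y with |UT| = 33.2 and T on the −x side, so T = (-33.20, 0.000). The tangent condition forces PT to be normal to UT, so P = T + (0, 13.8) = (-33.20, 13.80). On A1, T sits at bearing -90° from P; a 104° counterclockwise sweep puts N at bearing 14°, so N = P + 13.8·(cos 14°, sin 14°) = (-19.81, 17.14). A1 meets NC tangentially, so PN is at right angles to NC, so NC runs along (−sin 14°, cos 14°); with |NC| = 21.7, C = (-25.06, 38.19). Then |UC| = |C − U| = 45.68.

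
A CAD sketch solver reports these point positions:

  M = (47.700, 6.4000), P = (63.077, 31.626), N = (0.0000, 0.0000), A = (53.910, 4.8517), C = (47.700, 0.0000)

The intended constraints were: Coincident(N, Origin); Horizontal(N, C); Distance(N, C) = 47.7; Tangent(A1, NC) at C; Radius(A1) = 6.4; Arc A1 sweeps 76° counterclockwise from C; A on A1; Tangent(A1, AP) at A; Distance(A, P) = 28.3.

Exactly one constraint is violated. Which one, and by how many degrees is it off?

Tangent(A1, AP) at A — off by 4.90°.

N = (0.00, 0.00) ✓; N.y = 0.00, C.y = 0.00 ✓; |NC| = 47.70 ✓; ∠(MC, CN) = 90.00° ✓; |MC| = 6.400 ✓; bearing(M→A) − bearing(M→C) = 76.00° ✓; |MA| = 6.400 ✓; ∠(MA, AP) = 94.90° ✗; |AP| = 28.30 ✓.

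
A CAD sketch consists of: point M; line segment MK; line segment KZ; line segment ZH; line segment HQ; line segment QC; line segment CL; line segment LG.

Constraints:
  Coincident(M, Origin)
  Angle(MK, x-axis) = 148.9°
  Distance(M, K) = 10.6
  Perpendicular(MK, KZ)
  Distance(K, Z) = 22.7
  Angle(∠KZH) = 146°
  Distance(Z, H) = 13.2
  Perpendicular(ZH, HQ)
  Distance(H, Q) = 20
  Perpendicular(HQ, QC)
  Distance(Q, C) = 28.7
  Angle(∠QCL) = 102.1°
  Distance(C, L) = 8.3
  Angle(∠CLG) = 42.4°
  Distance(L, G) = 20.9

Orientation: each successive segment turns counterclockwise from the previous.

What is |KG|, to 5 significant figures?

21.773

∠QCL = 102.1° gives CL at 170.80° from the x-axis; with |CL| = 8.3, L = (-9.8048, 3.8570). ∠CLG = 42.4° gives LG at -51.600° from the x-axis; with |LG| = 20.9, G = (3.1772, -12.522). Then |KG| = |G − K| = 21.773.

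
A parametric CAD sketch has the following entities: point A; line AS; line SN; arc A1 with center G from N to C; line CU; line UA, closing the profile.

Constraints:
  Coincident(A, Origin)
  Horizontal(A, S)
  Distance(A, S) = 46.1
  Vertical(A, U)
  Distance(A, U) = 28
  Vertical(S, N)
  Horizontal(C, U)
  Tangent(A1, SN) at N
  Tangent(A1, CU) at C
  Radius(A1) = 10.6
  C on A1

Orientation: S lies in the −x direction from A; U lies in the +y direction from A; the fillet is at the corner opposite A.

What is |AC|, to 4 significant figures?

45.21

The virtual corner opposite A is at (-46.10, 28.00). The tangent condition forces GN to be normal to SN and since A1 is tangent to CU there, GC ⟂ CU, with radius 10.6, so the center G sits 10.6 in from both sides at G = (-35.50, 17.40). That places the tangent points at N = (-46.10, 17.40) on SN and C = (-35.50, 28.00) on CU. Then |AC| = |C − A| = 45.21.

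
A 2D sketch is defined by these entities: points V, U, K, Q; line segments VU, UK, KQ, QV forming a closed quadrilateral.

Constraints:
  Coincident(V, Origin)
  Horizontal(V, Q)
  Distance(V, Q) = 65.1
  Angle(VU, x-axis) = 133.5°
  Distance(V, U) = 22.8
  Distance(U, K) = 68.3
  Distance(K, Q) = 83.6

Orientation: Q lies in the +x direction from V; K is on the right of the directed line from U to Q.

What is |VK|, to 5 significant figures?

50.334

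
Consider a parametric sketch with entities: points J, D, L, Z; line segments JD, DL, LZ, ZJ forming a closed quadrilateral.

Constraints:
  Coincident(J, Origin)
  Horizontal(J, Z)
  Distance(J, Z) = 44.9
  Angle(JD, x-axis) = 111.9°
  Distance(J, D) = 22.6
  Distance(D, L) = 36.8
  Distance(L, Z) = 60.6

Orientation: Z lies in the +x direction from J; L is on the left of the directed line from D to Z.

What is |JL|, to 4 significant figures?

52.73

J is at the origin; JZ is horizontal with |JZ| = 44.9 and Z in +x, so Z = (44.9, 0). JD runs at 111.9° with |JD| = 22.6, so D = (-8.430, 20.97). L is determined by |DL| = 36.8 and |LZ| = 60.6 together: it lies at the intersection of circle(D, 36.8) and circle(Z, 60.6). With |DZ| = 57.30, the foot of the radical line on DZ is 8.425 from D and the perpendicular offset is √(36.8² − 8.425²) = 35.82. Taking the left-of-DZ solution: L = (12.52, 51.22).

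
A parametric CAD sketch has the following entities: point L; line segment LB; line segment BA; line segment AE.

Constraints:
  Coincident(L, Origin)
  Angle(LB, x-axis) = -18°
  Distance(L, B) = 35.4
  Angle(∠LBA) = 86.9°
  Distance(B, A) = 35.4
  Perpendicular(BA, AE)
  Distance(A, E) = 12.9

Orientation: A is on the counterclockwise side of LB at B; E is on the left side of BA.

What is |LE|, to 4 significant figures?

40.31

∠LBA = 86.9°, so BA runs at -18.0° + (180° − 86.9°) = 75.10° from the x-axis; with |BA| = 35.4, A = B + 35.4·(cos 75.10°, sin 75.10°) = (42.77, 23.27). BA ⟂ AE; with |AE| = 12.9 on the left of BA, E = A + 12.9·(-0.9664, 0.2571) = (30.30, 26.59). Then |LE| = |E − L| = 40.31.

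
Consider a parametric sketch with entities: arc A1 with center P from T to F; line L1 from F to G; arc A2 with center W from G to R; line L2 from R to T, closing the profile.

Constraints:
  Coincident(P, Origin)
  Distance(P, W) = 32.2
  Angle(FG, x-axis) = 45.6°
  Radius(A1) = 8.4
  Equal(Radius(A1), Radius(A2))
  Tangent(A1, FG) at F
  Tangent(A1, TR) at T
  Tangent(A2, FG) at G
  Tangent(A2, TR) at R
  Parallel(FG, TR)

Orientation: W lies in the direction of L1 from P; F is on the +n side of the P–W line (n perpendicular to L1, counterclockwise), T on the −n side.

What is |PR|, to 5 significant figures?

33.278

Tangency of A1 to both parallel lines with radius 8.4 puts F and T at P ± 8.4·n: F = (-6.0016, 5.8772), T = (6.0016, -5.8772). Equal radii place G and R the same way about W: G = W + 8.4·n = (16.528, 28.883), R = W − 8.4·n = (28.531, 17.129). Then |PR| = |R − P| = 33.278.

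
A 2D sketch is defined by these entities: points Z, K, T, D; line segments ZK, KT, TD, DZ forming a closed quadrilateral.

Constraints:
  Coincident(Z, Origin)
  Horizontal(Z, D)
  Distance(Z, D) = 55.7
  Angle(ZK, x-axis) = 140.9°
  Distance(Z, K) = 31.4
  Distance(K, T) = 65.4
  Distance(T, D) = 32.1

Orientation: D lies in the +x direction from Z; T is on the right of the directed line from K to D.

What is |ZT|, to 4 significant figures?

34.14

Z is at the origin; Z and D share the same y with |ZD| = 55.7 and D in +x, so D = (55.7, 0). ZK runs at 140.9° with |ZK| = 31.4, so K = (-24.37, 19.80). T is determined by |KT| = 65.4 and |TD| = 32.1 together: it lies at the intersection of circle(K, 65.4) and circle(D, 32.1). With |KD| = 82.48, the foot of the radical line on KD is 60.92 from K and the perpendicular offset is √(65.4² − 60.92²) = 23.78. Taking the right-of-KD solution: T = (29.06, -17.91).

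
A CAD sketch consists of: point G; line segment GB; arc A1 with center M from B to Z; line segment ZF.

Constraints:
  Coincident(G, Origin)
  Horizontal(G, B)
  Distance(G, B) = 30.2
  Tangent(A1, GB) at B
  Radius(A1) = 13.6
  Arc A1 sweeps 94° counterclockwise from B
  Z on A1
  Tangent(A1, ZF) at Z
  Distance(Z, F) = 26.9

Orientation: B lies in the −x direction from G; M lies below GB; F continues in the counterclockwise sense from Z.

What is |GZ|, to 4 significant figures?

46.12

The tangent condition forces MB to be normal to GB, so M = B + (0, -13.6) = (-30.20, -13.60). On A1, B sits at bearing 90° from M; a 94° counterclockwise sweep puts Z at bearing 184°, so Z = M + 13.6·(cos 184°, sin 184°) = (-43.77, -14.55). Then |GZ| = |Z − G| = 46.12.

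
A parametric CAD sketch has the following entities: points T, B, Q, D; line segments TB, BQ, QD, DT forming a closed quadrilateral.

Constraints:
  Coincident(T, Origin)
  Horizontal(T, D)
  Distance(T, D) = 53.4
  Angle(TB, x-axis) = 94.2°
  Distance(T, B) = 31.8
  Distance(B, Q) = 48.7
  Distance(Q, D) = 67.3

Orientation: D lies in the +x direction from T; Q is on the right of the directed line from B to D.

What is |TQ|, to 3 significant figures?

20.0

T is at the origin; T and D share the same y with |TD| = 53.4 and D in +x, so D = (53.4, 0). TB runs at 94.2° with |TB| = 31.8, so B = (-2.33, 31.7). Q is determined by |BQ| = 48.7 and |QD| = 67.3 together: it lies at the intersection of circle(B, 48.7) and circle(D, 67.3). With |BD| = 64.1, the foot of the radical line on BD is 15.2 from B and the perpendicular offset is √(48.7² − 15.2²) = 46.3. Taking the right-of-BD solution: Q = (-12.0, -16.0).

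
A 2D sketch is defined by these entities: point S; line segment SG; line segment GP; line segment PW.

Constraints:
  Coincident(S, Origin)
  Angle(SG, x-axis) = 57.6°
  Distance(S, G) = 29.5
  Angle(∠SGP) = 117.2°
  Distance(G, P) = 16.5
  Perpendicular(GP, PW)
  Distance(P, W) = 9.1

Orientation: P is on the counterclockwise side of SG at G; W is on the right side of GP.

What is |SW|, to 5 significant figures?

46.345

S is at the origin; SG runs at 57.6° with length 29.5, so G = 29.5·(cos 57.6°, sin 57.6°) = (15.807, 24.908). ∠SGP = 117.2°, so GP runs at 57.6° + (180° − 117.2°) = 120.40° from the x-axis; with |GP| = 16.5, P = G + 16.5·(cos 120.40°, sin 120.40°) = (7.4573, 39.139). GP is perpendicular to PW; with |PW| = 9.1 on the right of GP, W = P + 9.1·(0.86251, 0.50603) = (15.306, 43.744). Then |SW| = |W − S| = 46.345.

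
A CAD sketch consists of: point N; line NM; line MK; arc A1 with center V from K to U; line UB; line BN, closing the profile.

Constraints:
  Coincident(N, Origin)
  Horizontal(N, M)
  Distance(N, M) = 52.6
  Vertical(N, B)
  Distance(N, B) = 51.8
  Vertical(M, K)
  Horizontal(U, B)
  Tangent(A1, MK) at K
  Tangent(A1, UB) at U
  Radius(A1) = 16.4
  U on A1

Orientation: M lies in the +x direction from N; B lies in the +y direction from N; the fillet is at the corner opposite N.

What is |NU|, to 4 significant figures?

63.20

N is at the origin; NM is horizontal with |NM| = 52.6 and M on the +x side, so M = (52.60, 0.000). NB is vertical with |NB| = 51.8 and B on the +y side, so B = (0.000, 51.80). The virtual corner opposite N is at (52.60, 51.80). A1 meets MK tangentially, so VK is at right angles to MK and since A1 is tangent to UB there, VU ⟂ UB, with radius 16.4, so the center V sits 16.4 in from both sides at V = (36.20, 35.40). That places the tangent points at K = (52.60, 35.40) on MK and U = (36.20, 51.80) on UB. Then |NU| = |U − N| = 63.20.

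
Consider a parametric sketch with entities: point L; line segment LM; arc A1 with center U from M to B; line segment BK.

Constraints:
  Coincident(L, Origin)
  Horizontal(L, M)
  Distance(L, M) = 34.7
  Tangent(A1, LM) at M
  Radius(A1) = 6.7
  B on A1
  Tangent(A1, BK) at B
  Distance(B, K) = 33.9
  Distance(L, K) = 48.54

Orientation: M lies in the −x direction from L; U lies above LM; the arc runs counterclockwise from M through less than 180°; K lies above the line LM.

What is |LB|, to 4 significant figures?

28.75

L is at the origin; LM is horizontal with |LM| = 34.7 and M on the −x side, so M = (-34.70, 0.000). Since A1 is tangent to LM there, UM ⟂ LM, so U = M + (0, 6.7) = (-34.70, 6.700). Since UB ⟂ BK (tangency), |UK| = √(6.7² + 33.9²) = 34.56 regardless of where B sits on A1. So K lies on both circle(L, 48.54) and circle(U, 34.56); the above-LM intersection is K = (-26.95, 40.37). B is the foot of the tangent from K: B = (-28.00, 6.491).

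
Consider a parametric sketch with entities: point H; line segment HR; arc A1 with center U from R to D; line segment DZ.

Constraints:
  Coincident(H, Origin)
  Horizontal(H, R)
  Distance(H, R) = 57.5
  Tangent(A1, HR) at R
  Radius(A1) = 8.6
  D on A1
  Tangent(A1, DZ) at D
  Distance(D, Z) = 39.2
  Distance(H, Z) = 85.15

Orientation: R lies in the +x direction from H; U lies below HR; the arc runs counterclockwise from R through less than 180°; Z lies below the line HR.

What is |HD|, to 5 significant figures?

51.994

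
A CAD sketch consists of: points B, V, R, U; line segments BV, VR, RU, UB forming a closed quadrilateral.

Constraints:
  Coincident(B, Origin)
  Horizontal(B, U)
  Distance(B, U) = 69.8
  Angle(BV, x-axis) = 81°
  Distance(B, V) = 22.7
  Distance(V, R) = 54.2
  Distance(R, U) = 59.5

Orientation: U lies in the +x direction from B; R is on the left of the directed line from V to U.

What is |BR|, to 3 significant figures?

72.2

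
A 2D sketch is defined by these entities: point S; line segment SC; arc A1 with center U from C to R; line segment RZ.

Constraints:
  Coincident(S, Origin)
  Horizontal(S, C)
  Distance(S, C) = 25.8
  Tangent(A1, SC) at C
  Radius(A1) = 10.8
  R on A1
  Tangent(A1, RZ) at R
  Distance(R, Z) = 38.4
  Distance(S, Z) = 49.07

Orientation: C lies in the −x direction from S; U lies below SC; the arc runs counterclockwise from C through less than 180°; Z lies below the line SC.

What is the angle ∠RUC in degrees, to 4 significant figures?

127.5°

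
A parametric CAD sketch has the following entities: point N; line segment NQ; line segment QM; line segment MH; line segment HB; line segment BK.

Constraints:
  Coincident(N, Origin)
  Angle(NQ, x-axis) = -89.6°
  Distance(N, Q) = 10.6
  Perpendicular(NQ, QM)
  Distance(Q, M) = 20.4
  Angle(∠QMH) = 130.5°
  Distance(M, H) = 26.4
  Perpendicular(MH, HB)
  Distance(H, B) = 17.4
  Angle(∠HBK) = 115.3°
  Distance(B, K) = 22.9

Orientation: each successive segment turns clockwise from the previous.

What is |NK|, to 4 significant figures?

11.89

N is at the origin; NQ runs at -89.6° with length 10.6, so Q = (0.07400, -10.60). The perpendicularity gives QM at right angles to NQ, so QM runs at -179.6°; with |QM| = 20.4, M = (-20.33, -10.74). ∠QMH = 130.5° gives MH at 130.9° from the x-axis; with |MH| = 26.4, H = (-37.61, 9.212). The perpendicularity gives HB at right angles to MH, so HB runs at 40.90°; with |HB| = 17.4, B = (-24.46, 20.60). ∠HBK = 115.3° gives BK at -23.80° from the x-axis; with |BK| = 22.9, K = (-3.506, 11.36). Then |NK| = |K − N| = 11.89.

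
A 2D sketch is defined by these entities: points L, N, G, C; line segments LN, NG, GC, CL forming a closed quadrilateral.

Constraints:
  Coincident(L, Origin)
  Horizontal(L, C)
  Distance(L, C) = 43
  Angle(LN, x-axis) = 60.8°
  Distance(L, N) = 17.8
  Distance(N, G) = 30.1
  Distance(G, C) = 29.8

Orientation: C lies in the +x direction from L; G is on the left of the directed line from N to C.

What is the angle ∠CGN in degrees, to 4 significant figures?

77.93°

Checks: |NG| = 30.10 ✓; |GC| = 29.80 ✓.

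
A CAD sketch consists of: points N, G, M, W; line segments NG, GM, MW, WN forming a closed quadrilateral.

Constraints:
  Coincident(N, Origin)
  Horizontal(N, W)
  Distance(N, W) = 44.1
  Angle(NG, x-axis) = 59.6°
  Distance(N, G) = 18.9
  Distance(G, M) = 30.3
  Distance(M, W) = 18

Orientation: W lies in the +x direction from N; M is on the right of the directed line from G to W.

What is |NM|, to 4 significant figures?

28.97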